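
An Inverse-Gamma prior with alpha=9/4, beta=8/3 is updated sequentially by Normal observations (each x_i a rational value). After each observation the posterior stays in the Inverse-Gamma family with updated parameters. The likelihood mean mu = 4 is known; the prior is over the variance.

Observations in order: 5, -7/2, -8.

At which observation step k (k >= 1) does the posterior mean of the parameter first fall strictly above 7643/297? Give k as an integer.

k = 3

obs 1: x=5 → posterior Inverse-Gamma(11/4, 19/6)
obs 2: x=-7/2 → posterior Inverse-Gamma(13/4, 751/24)
obs 3: x=-8 → posterior Inverse-Gamma(15/4, 2479/24)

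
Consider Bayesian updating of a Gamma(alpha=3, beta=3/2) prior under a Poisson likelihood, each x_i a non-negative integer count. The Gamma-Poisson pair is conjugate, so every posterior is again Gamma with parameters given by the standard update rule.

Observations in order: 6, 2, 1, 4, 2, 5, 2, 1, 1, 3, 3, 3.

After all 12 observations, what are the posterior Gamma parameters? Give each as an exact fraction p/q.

obs 1: x=6 → posterior Gamma(9, 5/2)
obs 2: x=2 → posterior Gamma(11, 7/2)
obs 3: x=1 → posterior Gamma(12, 9/2)
obs 4: x=4 → posterior Gamma(16, 11/2)
obs 5: x=2 → posterior Gamma(18, 13/2)
obs 6: x=5 → posterior Gamma(23, 15/2)
obs 7: x=2 → posterior Gamma(25, 17/2)
obs 8: x=1 → posterior Gamma(26, 19/2)
obs 9: x=1 → posterior Gamma(27, 21/2)
obs 10: x=3 → posterior Gamma(30, 23/2)
obs 11: x=3 → posterior Gamma(33, 25/2)
obs 12: x=3 → posterior Gamma(36, 27/2)

alpha=36, beta=27/2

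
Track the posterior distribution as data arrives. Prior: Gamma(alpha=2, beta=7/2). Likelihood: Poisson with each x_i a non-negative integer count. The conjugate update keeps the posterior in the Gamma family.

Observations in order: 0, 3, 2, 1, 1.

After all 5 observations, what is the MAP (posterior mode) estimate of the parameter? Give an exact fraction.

16/17

obs 1: x=0 → posterior Gamma(2, 9/2)
obs 2: x=3 → posterior Gamma(5, 11/2)
obs 3: x=2 → posterior Gamma(7, 13/2)
obs 4: x=1 → posterior Gamma(8, 15/2)
obs 5: x=1 → posterior Gamma(9, 17/2)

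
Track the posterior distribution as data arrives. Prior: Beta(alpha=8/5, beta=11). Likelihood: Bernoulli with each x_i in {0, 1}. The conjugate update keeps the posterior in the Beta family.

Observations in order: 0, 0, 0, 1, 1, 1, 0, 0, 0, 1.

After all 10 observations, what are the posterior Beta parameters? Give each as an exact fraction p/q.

obs 1: x=0 → posterior Beta(8/5, 12)
obs 2: x=0 → posterior Beta(8/5, 13)
obs 3: x=0 → posterior Beta(8/5, 14)
obs 4: x=1 → posterior Beta(13/5, 14)
obs 5: x=1 → posterior Beta(18/5, 14)
obs 6: x=1 → posterior Beta(23/5, 14)
obs 7: x=0 → posterior Beta(23/5, 15)
obs 8: x=0 → posterior Beta(23/5, 16)
obs 9: x=0 → posterior Beta(23/5, 17)
obs 10: x=1 → posterior Beta(28/5, 17)

alpha=28/5, beta=17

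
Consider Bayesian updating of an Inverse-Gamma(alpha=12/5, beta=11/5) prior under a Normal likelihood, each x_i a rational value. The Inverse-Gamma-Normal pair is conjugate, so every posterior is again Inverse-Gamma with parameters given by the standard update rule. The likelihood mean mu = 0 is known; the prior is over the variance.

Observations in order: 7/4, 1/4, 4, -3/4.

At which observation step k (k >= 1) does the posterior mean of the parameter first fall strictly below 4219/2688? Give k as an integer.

k = 2

obs 1: x=7/4 → posterior Inverse-Gamma(29/10, 597/160)
obs 2: x=1/4 → posterior Inverse-Gamma(17/5, 301/80)
obs 3: x=4 → posterior Inverse-Gamma(39/10, 941/80)
obs 4: x=-3/4 → posterior Inverse-Gamma(22/5, 1927/160)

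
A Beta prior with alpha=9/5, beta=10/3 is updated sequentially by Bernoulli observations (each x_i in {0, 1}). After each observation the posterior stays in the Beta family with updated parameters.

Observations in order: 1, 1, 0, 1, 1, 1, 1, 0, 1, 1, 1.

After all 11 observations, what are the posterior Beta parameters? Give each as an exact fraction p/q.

obs 1: x=1 → posterior Beta(14/5, 10/3)
obs 2: x=1 → posterior Beta(19/5, 10/3)
obs 3: x=0 → posterior Beta(19/5, 13/3)
obs 4: x=1 → posterior Beta(24/5, 13/3)
obs 5: x=1 → posterior Beta(29/5, 13/3)
obs 6: x=1 → posterior Beta(34/5, 13/3)
obs 7: x=1 → posterior Beta(39/5, 13/3)
obs 8: x=0 → posterior Beta(39/5, 16/3)
obs 9: x=1 → posterior Beta(44/5, 16/3)
obs 10: x=1 → posterior Beta(49/5, 16/3)
obs 11: x=1 → posterior Beta(54/5, 16/3)

alpha=54/5, beta=16/3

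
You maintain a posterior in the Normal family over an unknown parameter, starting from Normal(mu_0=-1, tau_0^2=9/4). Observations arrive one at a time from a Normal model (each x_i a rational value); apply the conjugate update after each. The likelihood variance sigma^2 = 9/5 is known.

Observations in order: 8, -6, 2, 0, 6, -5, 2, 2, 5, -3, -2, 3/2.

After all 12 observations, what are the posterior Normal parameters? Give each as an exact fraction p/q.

mu_0=97/128, tau_0^2=9/64

obs 1: x=8 → posterior Normal(4, 1)
obs 2: x=-6 → posterior Normal(3/7, 9/14)
obs 3: x=2 → posterior Normal(16/19, 9/19)
obs 4: x=0 → posterior Normal(2/3, 3/8)
obs 5: x=6 → posterior Normal(46/29, 9/29)
obs 6: x=-5 → posterior Normal(21/34, 9/34)
obs 7: x=2 → posterior Normal(31/39, 3/13)
obs 8: x=2 → posterior Normal(41/44, 9/44)
obs 9: x=5 → posterior Normal(66/49, 9/49)
obs 10: x=-3 → posterior Normal(17/18, 1/6)
obs 11: x=-2 → posterior Normal(41/59, 9/59)
obs 12: x=3/2 → posterior Normal(97/128, 9/64)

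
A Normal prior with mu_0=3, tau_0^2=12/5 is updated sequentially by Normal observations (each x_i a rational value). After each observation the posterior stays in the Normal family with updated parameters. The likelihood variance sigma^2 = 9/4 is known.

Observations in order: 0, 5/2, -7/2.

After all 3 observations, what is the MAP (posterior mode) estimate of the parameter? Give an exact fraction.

29/63

obs 1: x=0 → posterior Normal(45/31, 36/31)
obs 2: x=5/2 → posterior Normal(85/47, 36/47)
obs 3: x=-7/2 → posterior Normal(29/63, 4/7)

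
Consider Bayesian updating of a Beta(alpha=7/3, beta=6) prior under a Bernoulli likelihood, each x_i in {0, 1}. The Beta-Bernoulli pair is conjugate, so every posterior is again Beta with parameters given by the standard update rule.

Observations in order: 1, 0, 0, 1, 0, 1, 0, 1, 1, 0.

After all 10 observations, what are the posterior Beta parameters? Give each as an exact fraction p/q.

obs 1: x=1 → posterior Beta(10/3, 6)
obs 2: x=0 → posterior Beta(10/3, 7)
obs 3: x=0 → posterior Beta(10/3, 8)
obs 4: x=1 → posterior Beta(13/3, 8)
obs 5: x=0 → posterior Beta(13/3, 9)
obs 6: x=1 → posterior Beta(16/3, 9)
obs 7: x=0 → posterior Beta(16/3, 10)
obs 8: x=1 → posterior Beta(19/3, 10)
obs 9: x=1 → posterior Beta(22/3, 10)
obs 10: x=0 → posterior Beta(22/3, 11)

alpha=22/3, beta=11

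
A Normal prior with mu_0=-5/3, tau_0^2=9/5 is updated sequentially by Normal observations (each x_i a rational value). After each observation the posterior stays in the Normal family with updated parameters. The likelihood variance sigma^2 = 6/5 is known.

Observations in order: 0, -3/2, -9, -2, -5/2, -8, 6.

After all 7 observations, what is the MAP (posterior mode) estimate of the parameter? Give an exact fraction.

obs 1: x=0 → posterior Normal(-2/3, 18/25)
obs 2: x=-3/2 → posterior Normal(-47/48, 9/20)
obs 3: x=-9 → posterior Normal(-19/6, 18/55)
obs 4: x=-2 → posterior Normal(-35/12, 9/35)
obs 5: x=-5/2 → posterior Normal(-145/51, 18/85)
obs 6: x=-8 → posterior Normal(-217/60, 9/50)
obs 7: x=6 → posterior Normal(-163/69, 18/115)

-163/69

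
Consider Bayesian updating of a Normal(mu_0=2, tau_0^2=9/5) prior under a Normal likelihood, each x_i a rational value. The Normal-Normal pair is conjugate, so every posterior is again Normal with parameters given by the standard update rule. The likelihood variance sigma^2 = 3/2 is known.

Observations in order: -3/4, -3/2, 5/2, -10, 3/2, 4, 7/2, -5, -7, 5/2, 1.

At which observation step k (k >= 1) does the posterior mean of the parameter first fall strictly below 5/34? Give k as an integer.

obs 1: x=-3/4 → posterior Normal(1/2, 9/11)
obs 2: x=-3/2 → posterior Normal(-7/34, 9/17)
obs 3: x=5/2 → posterior Normal(1/2, 9/23)
obs 4: x=-10 → posterior Normal(-97/58, 9/29)
obs 5: x=3/2 → posterior Normal(-79/70, 9/35)
obs 6: x=4 → posterior Normal(-31/82, 9/41)
obs 7: x=7/2 → posterior Normal(11/94, 9/47)
obs 8: x=-5 → posterior Normal(-49/106, 9/53)
obs 9: x=-7 → posterior Normal(-133/118, 9/59)
obs 10: x=5/2 → posterior Normal(-103/130, 9/65)
obs 11: x=1 → posterior Normal(-91/142, 9/71)

k = 2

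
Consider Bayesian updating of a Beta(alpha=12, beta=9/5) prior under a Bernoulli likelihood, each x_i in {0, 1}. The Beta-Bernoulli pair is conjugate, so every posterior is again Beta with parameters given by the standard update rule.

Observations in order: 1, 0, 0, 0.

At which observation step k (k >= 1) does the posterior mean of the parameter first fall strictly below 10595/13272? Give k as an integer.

k = 3

obs 1: x=1 → posterior Beta(13, 9/5)
obs 2: x=0 → posterior Beta(13, 14/5)
obs 3: x=0 → posterior Beta(13, 19/5)
obs 4: x=0 → posterior Beta(13, 24/5)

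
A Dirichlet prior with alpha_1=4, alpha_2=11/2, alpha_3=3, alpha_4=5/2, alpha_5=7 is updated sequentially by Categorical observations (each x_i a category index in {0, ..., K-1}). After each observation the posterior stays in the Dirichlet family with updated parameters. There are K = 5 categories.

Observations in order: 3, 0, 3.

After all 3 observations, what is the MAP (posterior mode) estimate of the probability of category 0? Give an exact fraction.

1/5

obs 1: x=3 → posterior Dirichlet(4, 11/2, 3, 7/2, 7)
obs 2: x=0 → posterior Dirichlet(5, 11/2, 3, 7/2, 7)
obs 3: x=3 → posterior Dirichlet(5, 11/2, 3, 9/2, 7)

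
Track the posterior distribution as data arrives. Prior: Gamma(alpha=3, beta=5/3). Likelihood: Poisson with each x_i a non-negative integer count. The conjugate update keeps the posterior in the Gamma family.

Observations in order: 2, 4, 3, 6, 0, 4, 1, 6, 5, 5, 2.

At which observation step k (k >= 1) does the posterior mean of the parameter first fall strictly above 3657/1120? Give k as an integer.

k = 10

obs 1: x=2 → posterior Gamma(5, 8/3)
obs 2: x=4 → posterior Gamma(9, 11/3)
obs 3: x=3 → posterior Gamma(12, 14/3)
obs 4: x=6 → posterior Gamma(18, 17/3)
obs 5: x=0 → posterior Gamma(18, 20/3)
obs 6: x=4 → posterior Gamma(22, 23/3)
obs 7: x=1 → posterior Gamma(23, 26/3)
obs 8: x=6 → posterior Gamma(29, 29/3)
obs 9: x=5 → posterior Gamma(34, 32/3)
obs 10: x=5 → posterior Gamma(39, 35/3)
obs 11: x=2 → posterior Gamma(41, 38/3)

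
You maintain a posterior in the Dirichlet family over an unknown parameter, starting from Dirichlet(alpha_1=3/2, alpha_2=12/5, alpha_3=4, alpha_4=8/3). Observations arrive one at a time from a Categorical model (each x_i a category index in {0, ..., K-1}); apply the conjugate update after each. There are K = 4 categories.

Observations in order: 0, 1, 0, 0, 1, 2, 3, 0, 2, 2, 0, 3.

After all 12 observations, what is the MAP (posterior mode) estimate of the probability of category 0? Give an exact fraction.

obs 1: x=0 → posterior Dirichlet(5/2, 12/5, 4, 8/3)
obs 2: x=1 → posterior Dirichlet(5/2, 17/5, 4, 8/3)
obs 3: x=0 → posterior Dirichlet(7/2, 17/5, 4, 8/3)
obs 4: x=0 → posterior Dirichlet(9/2, 17/5, 4, 8/3)
obs 5: x=1 → posterior Dirichlet(9/2, 22/5, 4, 8/3)
obs 6: x=2 → posterior Dirichlet(9/2, 22/5, 5, 8/3)
obs 7: x=3 → posterior Dirichlet(9/2, 22/5, 5, 11/3)
obs 8: x=0 → posterior Dirichlet(11/2, 22/5, 5, 11/3)
obs 9: x=2 → posterior Dirichlet(11/2, 22/5, 6, 11/3)
obs 10: x=2 → posterior Dirichlet(11/2, 22/5, 7, 11/3)
obs 11: x=0 → posterior Dirichlet(13/2, 22/5, 7, 11/3)
obs 12: x=3 → posterior Dirichlet(13/2, 22/5, 7, 14/3)

165/557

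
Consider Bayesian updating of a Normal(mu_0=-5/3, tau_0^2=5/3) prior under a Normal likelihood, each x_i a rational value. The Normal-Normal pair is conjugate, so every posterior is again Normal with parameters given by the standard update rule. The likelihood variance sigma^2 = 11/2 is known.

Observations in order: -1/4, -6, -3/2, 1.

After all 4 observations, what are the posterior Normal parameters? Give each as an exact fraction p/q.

obs 1: x=-1/4 → posterior Normal(-115/86, 55/43)
obs 2: x=-6 → posterior Normal(-235/106, 55/53)
obs 3: x=-3/2 → posterior Normal(-265/126, 55/63)
obs 4: x=1 → posterior Normal(-245/146, 55/73)

mu_0=-245/146, tau_0^2=55/73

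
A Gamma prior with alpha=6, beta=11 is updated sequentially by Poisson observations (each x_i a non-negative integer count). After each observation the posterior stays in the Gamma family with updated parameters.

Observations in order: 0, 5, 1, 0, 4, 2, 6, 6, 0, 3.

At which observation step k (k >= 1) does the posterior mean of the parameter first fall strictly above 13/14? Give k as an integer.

k = 5

obs 1: x=0 → posterior Gamma(6, 12)
obs 2: x=5 → posterior Gamma(11, 13)
obs 3: x=1 → posterior Gamma(12, 14)
obs 4: x=0 → posterior Gamma(12, 15)
obs 5: x=4 → posterior Gamma(16, 16)
obs 6: x=2 → posterior Gamma(18, 17)
obs 7: x=6 → posterior Gamma(24, 18)
obs 8: x=6 → posterior Gamma(30, 19)
obs 9: x=0 → posterior Gamma(30, 20)
obs 10: x=3 → posterior Gamma(33, 21)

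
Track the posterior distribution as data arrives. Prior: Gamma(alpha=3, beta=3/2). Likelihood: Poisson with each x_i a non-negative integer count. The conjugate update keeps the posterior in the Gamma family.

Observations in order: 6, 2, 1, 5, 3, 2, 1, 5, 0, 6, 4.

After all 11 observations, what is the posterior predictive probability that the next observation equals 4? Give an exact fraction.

obs 1: x=6 → posterior Gamma(9, 5/2)
obs 2: x=2 → posterior Gamma(11, 7/2)
obs 3: x=1 → posterior Gamma(12, 9/2)
obs 4: x=5 → posterior Gamma(17, 11/2)
obs 5: x=3 → posterior Gamma(20, 13/2)
obs 6: x=2 → posterior Gamma(22, 15/2)
obs 7: x=1 → posterior Gamma(23, 17/2)
obs 8: x=5 → posterior Gamma(28, 19/2)
obs 9: x=0 → posterior Gamma(28, 21/2)
obs 10: x=6 → posterior Gamma(34, 23/2)
obs 11: x=4 → posterior Gamma(38, 25/2)

214447566421107488343622549109568353742361068725585937500000/1310020508637620352391208095712502073964245732475093456566329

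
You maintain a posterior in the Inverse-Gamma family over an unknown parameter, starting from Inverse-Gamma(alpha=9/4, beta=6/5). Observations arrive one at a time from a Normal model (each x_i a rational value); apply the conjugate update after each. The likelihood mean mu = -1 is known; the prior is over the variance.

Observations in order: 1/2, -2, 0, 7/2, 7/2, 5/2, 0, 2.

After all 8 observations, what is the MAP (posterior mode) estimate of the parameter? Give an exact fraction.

694/145

obs 1: x=1/2 → posterior Inverse-Gamma(11/4, 93/40)
obs 2: x=-2 → posterior Inverse-Gamma(13/4, 113/40)
obs 3: x=0 → posterior Inverse-Gamma(15/4, 133/40)
obs 4: x=7/2 → posterior Inverse-Gamma(17/4, 269/20)
obs 5: x=7/2 → posterior Inverse-Gamma(19/4, 943/40)
obs 6: x=5/2 → posterior Inverse-Gamma(21/4, 297/10)
obs 7: x=0 → posterior Inverse-Gamma(23/4, 151/5)
obs 8: x=2 → posterior Inverse-Gamma(25/4, 347/10)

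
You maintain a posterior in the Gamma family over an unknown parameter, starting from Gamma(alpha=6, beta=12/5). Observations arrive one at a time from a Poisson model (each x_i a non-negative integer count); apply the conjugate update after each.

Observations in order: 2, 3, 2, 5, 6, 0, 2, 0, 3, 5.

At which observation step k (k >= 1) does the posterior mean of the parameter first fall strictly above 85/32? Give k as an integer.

k = 4

obs 1: x=2 → posterior Gamma(8, 17/5)
obs 2: x=3 → posterior Gamma(11, 22/5)
obs 3: x=2 → posterior Gamma(13, 27/5)
obs 4: x=5 → posterior Gamma(18, 32/5)
obs 5: x=6 → posterior Gamma(24, 37/5)
obs 6: x=0 → posterior Gamma(24, 42/5)
obs 7: x=2 → posterior Gamma(26, 47/5)
obs 8: x=0 → posterior Gamma(26, 52/5)
obs 9: x=3 → posterior Gamma(29, 57/5)
obs 10: x=5 → posterior Gamma(34, 62/5)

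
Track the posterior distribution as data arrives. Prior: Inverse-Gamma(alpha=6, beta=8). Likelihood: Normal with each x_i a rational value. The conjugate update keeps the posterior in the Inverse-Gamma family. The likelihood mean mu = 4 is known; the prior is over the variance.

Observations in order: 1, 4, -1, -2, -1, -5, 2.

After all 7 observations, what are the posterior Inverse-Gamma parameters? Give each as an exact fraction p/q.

alpha=19/2, beta=98

obs 1: x=1 → posterior Inverse-Gamma(13/2, 25/2)
obs 2: x=4 → posterior Inverse-Gamma(7, 25/2)
obs 3: x=-1 → posterior Inverse-Gamma(15/2, 25)
obs 4: x=-2 → posterior Inverse-Gamma(8, 43)
obs 5: x=-1 → posterior Inverse-Gamma(17/2, 111/2)
obs 6: x=-5 → posterior Inverse-Gamma(9, 96)
obs 7: x=2 → posterior Inverse-Gamma(19/2, 98)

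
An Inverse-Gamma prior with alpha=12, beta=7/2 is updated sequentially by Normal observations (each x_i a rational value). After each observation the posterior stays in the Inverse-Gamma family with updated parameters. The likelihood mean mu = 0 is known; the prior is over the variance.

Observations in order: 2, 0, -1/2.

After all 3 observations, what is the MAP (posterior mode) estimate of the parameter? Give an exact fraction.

obs 1: x=2 → posterior Inverse-Gamma(25/2, 11/2)
obs 2: x=0 → posterior Inverse-Gamma(13, 11/2)
obs 3: x=-1/2 → posterior Inverse-Gamma(27/2, 45/8)

45/116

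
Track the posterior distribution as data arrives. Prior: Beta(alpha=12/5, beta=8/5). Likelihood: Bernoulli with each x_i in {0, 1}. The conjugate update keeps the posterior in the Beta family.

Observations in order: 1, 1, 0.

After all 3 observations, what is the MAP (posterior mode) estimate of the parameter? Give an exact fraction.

17/25

obs 1: x=1 → posterior Beta(17/5, 8/5)
obs 2: x=1 → posterior Beta(22/5, 8/5)
obs 3: x=0 → posterior Beta(22/5, 13/5)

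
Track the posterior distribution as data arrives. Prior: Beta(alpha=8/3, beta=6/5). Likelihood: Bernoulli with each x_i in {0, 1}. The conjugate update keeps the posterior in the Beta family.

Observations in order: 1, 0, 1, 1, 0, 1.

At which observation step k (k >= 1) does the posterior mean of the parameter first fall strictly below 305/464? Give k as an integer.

obs 1: x=1 → posterior Beta(11/3, 6/5)
obs 2: x=0 → posterior Beta(11/3, 11/5)
obs 3: x=1 → posterior Beta(14/3, 11/5)
obs 4: x=1 → posterior Beta(17/3, 11/5)
obs 5: x=0 → posterior Beta(17/3, 16/5)
obs 6: x=1 → posterior Beta(20/3, 16/5)

k = 2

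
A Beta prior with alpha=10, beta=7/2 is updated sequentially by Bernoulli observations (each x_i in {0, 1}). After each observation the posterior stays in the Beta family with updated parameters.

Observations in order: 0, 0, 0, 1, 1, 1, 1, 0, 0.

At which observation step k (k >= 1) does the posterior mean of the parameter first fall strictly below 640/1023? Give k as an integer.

k = 3

obs 1: x=0 → posterior Beta(10, 9/2)
obs 2: x=0 → posterior Beta(10, 11/2)
obs 3: x=0 → posterior Beta(10, 13/2)
obs 4: x=1 → posterior Beta(11, 13/2)
obs 5: x=1 → posterior Beta(12, 13/2)
obs 6: x=1 → posterior Beta(13, 13/2)
obs 7: x=1 → posterior Beta(14, 13/2)
obs 8: x=0 → posterior Beta(14, 15/2)
obs 9: x=0 → posterior Beta(14, 17/2)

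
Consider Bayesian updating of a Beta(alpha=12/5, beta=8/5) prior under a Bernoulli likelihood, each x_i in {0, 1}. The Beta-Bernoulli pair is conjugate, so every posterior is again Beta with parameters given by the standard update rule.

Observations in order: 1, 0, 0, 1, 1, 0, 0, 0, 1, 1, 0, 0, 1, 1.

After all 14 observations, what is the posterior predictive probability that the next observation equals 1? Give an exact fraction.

47/90

obs 1: x=1 → posterior Beta(17/5, 8/5)
obs 2: x=0 → posterior Beta(17/5, 13/5)
obs 3: x=0 → posterior Beta(17/5, 18/5)
obs 4: x=1 → posterior Beta(22/5, 18/5)
obs 5: x=1 → posterior Beta(27/5, 18/5)
obs 6: x=0 → posterior Beta(27/5, 23/5)
obs 7: x=0 → posterior Beta(27/5, 28/5)
obs 8: x=0 → posterior Beta(27/5, 33/5)
obs 9: x=1 → posterior Beta(32/5, 33/5)
obs 10: x=1 → posterior Beta(37/5, 33/5)
obs 11: x=0 → posterior Beta(37/5, 38/5)
obs 12: x=0 → posterior Beta(37/5, 43/5)
obs 13: x=1 → posterior Beta(42/5, 43/5)
obs 14: x=1 → posterior Beta(47/5, 43/5)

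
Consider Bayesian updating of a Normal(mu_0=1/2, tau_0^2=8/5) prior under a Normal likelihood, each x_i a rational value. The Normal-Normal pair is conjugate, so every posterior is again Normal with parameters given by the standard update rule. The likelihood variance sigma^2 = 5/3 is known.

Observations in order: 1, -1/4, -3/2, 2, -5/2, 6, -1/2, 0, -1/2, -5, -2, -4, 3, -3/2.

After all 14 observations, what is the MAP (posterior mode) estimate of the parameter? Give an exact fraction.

obs 1: x=1 → posterior Normal(73/98, 40/49)
obs 2: x=-1/4 → posterior Normal(61/146, 40/73)
obs 3: x=-3/2 → posterior Normal(-11/194, 40/97)
obs 4: x=2 → posterior Normal(85/242, 40/121)
obs 5: x=-5/2 → posterior Normal(-7/58, 8/29)
obs 6: x=6 → posterior Normal(253/338, 40/169)
obs 7: x=-1/2 → posterior Normal(229/386, 40/193)
obs 8: x=0 → posterior Normal(229/434, 40/217)
obs 9: x=-1/2 → posterior Normal(205/482, 40/241)
obs 10: x=-5 → posterior Normal(-7/106, 8/53)
obs 11: x=-2 → posterior Normal(-131/578, 40/289)
obs 12: x=-4 → posterior Normal(-323/626, 40/313)
obs 13: x=3 → posterior Normal(-179/674, 40/337)
obs 14: x=-3/2 → posterior Normal(-251/722, 40/361)

-251/722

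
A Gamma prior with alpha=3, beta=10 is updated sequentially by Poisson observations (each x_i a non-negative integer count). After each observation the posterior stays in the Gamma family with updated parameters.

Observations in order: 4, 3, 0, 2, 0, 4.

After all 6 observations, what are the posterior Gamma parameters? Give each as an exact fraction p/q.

obs 1: x=4 → posterior Gamma(7, 11)
obs 2: x=3 → posterior Gamma(10, 12)
obs 3: x=0 → posterior Gamma(10, 13)
obs 4: x=2 → posterior Gamma(12, 14)
obs 5: x=0 → posterior Gamma(12, 15)
obs 6: x=4 → posterior Gamma(16, 16)

alpha=16, beta=16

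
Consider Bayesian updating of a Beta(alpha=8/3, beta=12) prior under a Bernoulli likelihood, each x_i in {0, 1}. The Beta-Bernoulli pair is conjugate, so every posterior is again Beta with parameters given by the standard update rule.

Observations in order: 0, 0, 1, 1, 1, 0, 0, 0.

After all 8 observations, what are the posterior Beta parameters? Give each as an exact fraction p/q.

alpha=17/3, beta=17

obs 1: x=0 → posterior Beta(8/3, 13)
obs 2: x=0 → posterior Beta(8/3, 14)
obs 3: x=1 → posterior Beta(11/3, 14)
obs 4: x=1 → posterior Beta(14/3, 14)
obs 5: x=1 → posterior Beta(17/3, 14)
obs 6: x=0 → posterior Beta(17/3, 15)
obs 7: x=0 → posterior Beta(17/3, 16)
obs 8: x=0 → posterior Beta(17/3, 17)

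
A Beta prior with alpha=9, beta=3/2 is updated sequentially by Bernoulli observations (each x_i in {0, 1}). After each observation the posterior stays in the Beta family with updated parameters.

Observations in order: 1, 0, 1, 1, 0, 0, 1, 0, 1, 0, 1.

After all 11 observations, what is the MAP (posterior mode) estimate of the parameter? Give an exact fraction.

28/39

obs 1: x=1 → posterior Beta(10, 3/2)
obs 2: x=0 → posterior Beta(10, 5/2)
obs 3: x=1 → posterior Beta(11, 5/2)
obs 4: x=1 → posterior Beta(12, 5/2)
obs 5: x=0 → posterior Beta(12, 7/2)
obs 6: x=0 → posterior Beta(12, 9/2)
obs 7: x=1 → posterior Beta(13, 9/2)
obs 8: x=0 → posterior Beta(13, 11/2)
obs 9: x=1 → posterior Beta(14, 11/2)
obs 10: x=0 → posterior Beta(14, 13/2)
obs 11: x=1 → posterior Beta(15, 13/2)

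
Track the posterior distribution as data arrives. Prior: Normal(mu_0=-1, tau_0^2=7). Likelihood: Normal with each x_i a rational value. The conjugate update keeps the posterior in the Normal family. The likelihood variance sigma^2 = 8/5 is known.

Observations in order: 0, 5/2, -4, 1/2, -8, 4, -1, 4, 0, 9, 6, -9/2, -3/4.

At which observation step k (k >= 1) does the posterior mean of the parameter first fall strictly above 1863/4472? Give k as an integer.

k = 2

obs 1: x=0 → posterior Normal(-8/43, 56/43)
obs 2: x=5/2 → posterior Normal(53/52, 28/39)
obs 3: x=-4 → posterior Normal(-121/226, 56/113)
obs 4: x=1/2 → posterior Normal(-43/148, 14/37)
obs 5: x=-8 → posterior Normal(-323/183, 56/183)
obs 6: x=4 → posterior Normal(-183/218, 28/109)
obs 7: x=-1 → posterior Normal(-218/253, 56/253)
obs 8: x=4 → posterior Normal(-13/48, 7/36)
obs 9: x=0 → posterior Normal(-78/323, 56/323)
obs 10: x=9 → posterior Normal(237/358, 28/179)
obs 11: x=6 → posterior Normal(149/131, 56/393)
obs 12: x=-9/2 → posterior Normal(579/856, 14/107)
obs 13: x=-3/4 → posterior Normal(1053/1852, 56/463)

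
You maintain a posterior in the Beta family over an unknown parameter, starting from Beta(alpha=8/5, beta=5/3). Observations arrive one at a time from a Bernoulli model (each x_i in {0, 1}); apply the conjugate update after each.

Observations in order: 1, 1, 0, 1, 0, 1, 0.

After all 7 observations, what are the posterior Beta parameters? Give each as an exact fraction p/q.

obs 1: x=1 → posterior Beta(13/5, 5/3)
obs 2: x=1 → posterior Beta(18/5, 5/3)
obs 3: x=0 → posterior Beta(18/5, 8/3)
obs 4: x=1 → posterior Beta(23/5, 8/3)
obs 5: x=0 → posterior Beta(23/5, 11/3)
obs 6: x=1 → posterior Beta(28/5, 11/3)
obs 7: x=0 → posterior Beta(28/5, 14/3)

alpha=28/5, beta=14/3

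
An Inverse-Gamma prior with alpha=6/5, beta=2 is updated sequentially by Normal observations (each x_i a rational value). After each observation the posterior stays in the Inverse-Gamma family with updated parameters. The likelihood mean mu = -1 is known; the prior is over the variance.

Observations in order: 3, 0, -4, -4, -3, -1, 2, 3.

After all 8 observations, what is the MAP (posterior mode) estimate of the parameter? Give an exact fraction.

170/31

obs 1: x=3 → posterior Inverse-Gamma(17/10, 10)
obs 2: x=0 → posterior Inverse-Gamma(11/5, 21/2)
obs 3: x=-4 → posterior Inverse-Gamma(27/10, 15)
obs 4: x=-4 → posterior Inverse-Gamma(16/5, 39/2)
obs 5: x=-3 → posterior Inverse-Gamma(37/10, 43/2)
obs 6: x=-1 → posterior Inverse-Gamma(21/5, 43/2)
obs 7: x=2 → posterior Inverse-Gamma(47/10, 26)
obs 8: x=3 → posterior Inverse-Gamma(26/5, 34)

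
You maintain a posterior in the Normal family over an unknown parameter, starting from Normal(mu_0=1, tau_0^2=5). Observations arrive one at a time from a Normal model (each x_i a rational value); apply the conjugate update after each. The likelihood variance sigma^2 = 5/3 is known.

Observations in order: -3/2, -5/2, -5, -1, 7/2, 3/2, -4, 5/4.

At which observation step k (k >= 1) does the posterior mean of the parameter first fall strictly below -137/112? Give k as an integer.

k = 2

obs 1: x=-3/2 → posterior Normal(-7/8, 5/4)
obs 2: x=-5/2 → posterior Normal(-11/7, 5/7)
obs 3: x=-5 → posterior Normal(-13/5, 1/2)
obs 4: x=-1 → posterior Normal(-29/13, 5/13)
obs 5: x=7/2 → posterior Normal(-37/32, 5/16)
obs 6: x=3/2 → posterior Normal(-14/19, 5/19)
obs 7: x=-4 → posterior Normal(-13/11, 5/22)
obs 8: x=5/4 → posterior Normal(-89/100, 1/5)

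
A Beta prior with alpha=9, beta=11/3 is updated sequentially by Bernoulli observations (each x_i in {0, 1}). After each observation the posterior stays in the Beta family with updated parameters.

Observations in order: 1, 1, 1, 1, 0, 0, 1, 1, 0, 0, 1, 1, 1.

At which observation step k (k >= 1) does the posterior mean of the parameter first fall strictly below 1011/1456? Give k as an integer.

obs 1: x=1 → posterior Beta(10, 11/3)
obs 2: x=1 → posterior Beta(11, 11/3)
obs 3: x=1 → posterior Beta(12, 11/3)
obs 4: x=1 → posterior Beta(13, 11/3)
obs 5: x=0 → posterior Beta(13, 14/3)
obs 6: x=0 → posterior Beta(13, 17/3)
obs 7: x=1 → posterior Beta(14, 17/3)
obs 8: x=1 → posterior Beta(15, 17/3)
obs 9: x=0 → posterior Beta(15, 20/3)
obs 10: x=0 → posterior Beta(15, 23/3)
obs 11: x=1 → posterior Beta(16, 23/3)
obs 12: x=1 → posterior Beta(17, 23/3)
obs 13: x=1 → posterior Beta(18, 23/3)

k = 9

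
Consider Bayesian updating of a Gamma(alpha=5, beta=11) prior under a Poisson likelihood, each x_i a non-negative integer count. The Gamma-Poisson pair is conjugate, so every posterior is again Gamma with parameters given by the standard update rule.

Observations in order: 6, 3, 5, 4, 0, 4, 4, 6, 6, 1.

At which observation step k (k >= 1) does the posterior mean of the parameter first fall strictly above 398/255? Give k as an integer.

obs 1: x=6 → posterior Gamma(11, 12)
obs 2: x=3 → posterior Gamma(14, 13)
obs 3: x=5 → posterior Gamma(19, 14)
obs 4: x=4 → posterior Gamma(23, 15)
obs 5: x=0 → posterior Gamma(23, 16)
obs 6: x=4 → posterior Gamma(27, 17)
obs 7: x=4 → posterior Gamma(31, 18)
obs 8: x=6 → posterior Gamma(37, 19)
obs 9: x=6 → posterior Gamma(43, 20)
obs 10: x=1 → posterior Gamma(44, 21)

k = 6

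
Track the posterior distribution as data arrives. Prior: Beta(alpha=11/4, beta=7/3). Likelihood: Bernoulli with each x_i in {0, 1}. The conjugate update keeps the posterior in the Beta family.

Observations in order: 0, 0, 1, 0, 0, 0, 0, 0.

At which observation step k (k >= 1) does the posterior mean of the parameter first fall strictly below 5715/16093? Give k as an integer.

obs 1: x=0 → posterior Beta(11/4, 10/3)
obs 2: x=0 → posterior Beta(11/4, 13/3)
obs 3: x=1 → posterior Beta(15/4, 13/3)
obs 4: x=0 → posterior Beta(15/4, 16/3)
obs 5: x=0 → posterior Beta(15/4, 19/3)
obs 6: x=0 → posterior Beta(15/4, 22/3)
obs 7: x=0 → posterior Beta(15/4, 25/3)
obs 8: x=0 → posterior Beta(15/4, 28/3)

k = 6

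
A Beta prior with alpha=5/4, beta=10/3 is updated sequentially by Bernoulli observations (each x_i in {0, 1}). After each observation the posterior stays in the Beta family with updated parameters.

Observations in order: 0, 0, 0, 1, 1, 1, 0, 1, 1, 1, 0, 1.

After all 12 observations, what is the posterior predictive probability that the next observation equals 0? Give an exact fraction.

obs 1: x=0 → posterior Beta(5/4, 13/3)
obs 2: x=0 → posterior Beta(5/4, 16/3)
obs 3: x=0 → posterior Beta(5/4, 19/3)
obs 4: x=1 → posterior Beta(9/4, 19/3)
obs 5: x=1 → posterior Beta(13/4, 19/3)
obs 6: x=1 → posterior Beta(17/4, 19/3)
obs 7: x=0 → posterior Beta(17/4, 22/3)
obs 8: x=1 → posterior Beta(21/4, 22/3)
obs 9: x=1 → posterior Beta(25/4, 22/3)
obs 10: x=1 → posterior Beta(29/4, 22/3)
obs 11: x=0 → posterior Beta(29/4, 25/3)
obs 12: x=1 → posterior Beta(33/4, 25/3)

100/199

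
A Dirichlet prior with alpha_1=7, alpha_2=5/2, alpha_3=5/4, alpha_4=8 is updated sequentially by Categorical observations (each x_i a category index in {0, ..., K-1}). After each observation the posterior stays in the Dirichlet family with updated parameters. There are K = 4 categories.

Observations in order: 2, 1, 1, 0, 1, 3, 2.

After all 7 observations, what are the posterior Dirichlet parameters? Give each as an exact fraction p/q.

obs 1: x=2 → posterior Dirichlet(7, 5/2, 9/4, 8)
obs 2: x=1 → posterior Dirichlet(7, 7/2, 9/4, 8)
obs 3: x=1 → posterior Dirichlet(7, 9/2, 9/4, 8)
obs 4: x=0 → posterior Dirichlet(8, 9/2, 9/4, 8)
obs 5: x=1 → posterior Dirichlet(8, 11/2, 9/4, 8)
obs 6: x=3 → posterior Dirichlet(8, 11/2, 9/4, 9)
obs 7: x=2 → posterior Dirichlet(8, 11/2, 13/4, 9)

alpha_1=8, alpha_2=11/2, alpha_3=13/4, alpha_4=9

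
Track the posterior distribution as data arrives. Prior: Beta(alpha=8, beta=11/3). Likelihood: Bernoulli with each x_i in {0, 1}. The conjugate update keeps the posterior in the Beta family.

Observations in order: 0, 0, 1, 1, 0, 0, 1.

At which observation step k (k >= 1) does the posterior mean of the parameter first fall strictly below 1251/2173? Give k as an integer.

obs 1: x=0 → posterior Beta(8, 14/3)
obs 2: x=0 → posterior Beta(8, 17/3)
obs 3: x=1 → posterior Beta(9, 17/3)
obs 4: x=1 → posterior Beta(10, 17/3)
obs 5: x=0 → posterior Beta(10, 20/3)
obs 6: x=0 → posterior Beta(10, 23/3)
obs 7: x=1 → posterior Beta(11, 23/3)

k = 6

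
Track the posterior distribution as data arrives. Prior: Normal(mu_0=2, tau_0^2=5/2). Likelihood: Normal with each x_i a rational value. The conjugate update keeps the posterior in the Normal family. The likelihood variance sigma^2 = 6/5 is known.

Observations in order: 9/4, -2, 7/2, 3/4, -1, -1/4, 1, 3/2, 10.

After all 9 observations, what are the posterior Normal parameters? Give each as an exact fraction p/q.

obs 1: x=9/4 → posterior Normal(321/148, 30/37)
obs 2: x=-2 → posterior Normal(121/248, 15/31)
obs 3: x=7/2 → posterior Normal(157/116, 10/29)
obs 4: x=3/4 → posterior Normal(39/32, 15/56)
obs 5: x=-1 → posterior Normal(223/274, 30/137)
obs 6: x=-1/4 → posterior Normal(421/648, 5/27)
obs 7: x=1 → posterior Normal(521/748, 30/187)
obs 8: x=3/2 → posterior Normal(671/848, 15/106)
obs 9: x=10 → posterior Normal(557/316, 10/79)

mu_0=557/316, tau_0^2=10/79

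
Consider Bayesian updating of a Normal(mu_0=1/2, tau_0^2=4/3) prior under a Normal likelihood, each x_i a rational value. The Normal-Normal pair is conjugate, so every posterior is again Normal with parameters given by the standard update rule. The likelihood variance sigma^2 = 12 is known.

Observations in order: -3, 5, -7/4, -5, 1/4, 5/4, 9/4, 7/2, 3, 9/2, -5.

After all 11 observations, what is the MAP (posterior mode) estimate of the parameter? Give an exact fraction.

19/40

obs 1: x=-3 → posterior Normal(3/20, 6/5)
obs 2: x=5 → posterior Normal(13/22, 12/11)
obs 3: x=-7/4 → posterior Normal(19/48, 1)
obs 4: x=-5 → posterior Normal(-1/52, 12/13)
obs 5: x=1/4 → posterior Normal(0, 6/7)
obs 6: x=5/4 → posterior Normal(1/12, 4/5)
obs 7: x=9/4 → posterior Normal(7/32, 3/4)
obs 8: x=7/2 → posterior Normal(7/17, 12/17)
obs 9: x=3 → posterior Normal(5/9, 2/3)
obs 10: x=9/2 → posterior Normal(29/38, 12/19)
obs 11: x=-5 → posterior Normal(19/40, 3/5)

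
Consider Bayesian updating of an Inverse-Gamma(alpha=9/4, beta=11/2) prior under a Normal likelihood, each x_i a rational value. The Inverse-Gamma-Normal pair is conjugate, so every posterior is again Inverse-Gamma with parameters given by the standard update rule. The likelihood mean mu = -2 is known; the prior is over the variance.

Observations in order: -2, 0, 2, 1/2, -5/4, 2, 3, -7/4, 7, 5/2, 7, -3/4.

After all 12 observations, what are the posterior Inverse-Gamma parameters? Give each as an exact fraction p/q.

obs 1: x=-2 → posterior Inverse-Gamma(11/4, 11/2)
obs 2: x=0 → posterior Inverse-Gamma(13/4, 15/2)
obs 3: x=2 → posterior Inverse-Gamma(15/4, 31/2)
obs 4: x=1/2 → posterior Inverse-Gamma(17/4, 149/8)
obs 5: x=-5/4 → posterior Inverse-Gamma(19/4, 605/32)
obs 6: x=2 → posterior Inverse-Gamma(21/4, 861/32)
obs 7: x=3 → posterior Inverse-Gamma(23/4, 1261/32)
obs 8: x=-7/4 → posterior Inverse-Gamma(25/4, 631/16)
obs 9: x=7 → posterior Inverse-Gamma(27/4, 1279/16)
obs 10: x=5/2 → posterior Inverse-Gamma(29/4, 1441/16)
obs 11: x=7 → posterior Inverse-Gamma(31/4, 2089/16)
obs 12: x=-3/4 → posterior Inverse-Gamma(33/4, 4203/32)

alpha=33/4, beta=4203/32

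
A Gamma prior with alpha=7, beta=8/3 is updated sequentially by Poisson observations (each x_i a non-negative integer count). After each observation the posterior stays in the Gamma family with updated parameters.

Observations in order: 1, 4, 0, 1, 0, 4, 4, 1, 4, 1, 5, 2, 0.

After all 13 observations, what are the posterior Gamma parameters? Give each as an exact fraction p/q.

obs 1: x=1 → posterior Gamma(8, 11/3)
obs 2: x=4 → posterior Gamma(12, 14/3)
obs 3: x=0 → posterior Gamma(12, 17/3)
obs 4: x=1 → posterior Gamma(13, 20/3)
obs 5: x=0 → posterior Gamma(13, 23/3)
obs 6: x=4 → posterior Gamma(17, 26/3)
obs 7: x=4 → posterior Gamma(21, 29/3)
obs 8: x=1 → posterior Gamma(22, 32/3)
obs 9: x=4 → posterior Gamma(26, 35/3)
obs 10: x=1 → posterior Gamma(27, 38/3)
obs 11: x=5 → posterior Gamma(32, 41/3)
obs 12: x=2 → posterior Gamma(34, 44/3)
obs 13: x=0 → posterior Gamma(34, 47/3)

alpha=34, beta=47/3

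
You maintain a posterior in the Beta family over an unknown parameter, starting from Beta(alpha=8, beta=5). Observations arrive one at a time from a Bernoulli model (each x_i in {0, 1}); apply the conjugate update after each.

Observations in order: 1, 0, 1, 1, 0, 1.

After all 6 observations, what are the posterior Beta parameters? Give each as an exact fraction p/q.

alpha=12, beta=7

obs 1: x=1 → posterior Beta(9, 5)
obs 2: x=0 → posterior Beta(9, 6)
obs 3: x=1 → posterior Beta(10, 6)
obs 4: x=1 → posterior Beta(11, 6)
obs 5: x=0 → posterior Beta(11, 7)
obs 6: x=1 → posterior Beta(12, 7)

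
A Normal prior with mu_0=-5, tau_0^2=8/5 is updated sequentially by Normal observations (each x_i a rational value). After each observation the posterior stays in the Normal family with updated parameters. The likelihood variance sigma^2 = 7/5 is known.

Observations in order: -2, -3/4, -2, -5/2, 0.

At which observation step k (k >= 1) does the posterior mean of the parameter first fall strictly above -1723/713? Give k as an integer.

obs 1: x=-2 → posterior Normal(-17/5, 56/75)
obs 2: x=-3/4 → posterior Normal(-57/23, 56/115)
obs 3: x=-2 → posterior Normal(-73/31, 56/155)
obs 4: x=-5/2 → posterior Normal(-31/13, 56/195)
obs 5: x=0 → posterior Normal(-93/47, 56/235)

k = 3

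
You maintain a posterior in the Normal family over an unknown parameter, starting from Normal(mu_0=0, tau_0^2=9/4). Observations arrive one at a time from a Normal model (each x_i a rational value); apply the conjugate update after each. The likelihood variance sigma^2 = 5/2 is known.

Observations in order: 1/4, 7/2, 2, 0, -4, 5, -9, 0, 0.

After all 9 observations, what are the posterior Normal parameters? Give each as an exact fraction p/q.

mu_0=-81/364, tau_0^2=45/182

obs 1: x=1/4 → posterior Normal(9/76, 45/38)
obs 2: x=7/2 → posterior Normal(135/112, 45/56)
obs 3: x=2 → posterior Normal(207/148, 45/74)
obs 4: x=0 → posterior Normal(9/8, 45/92)
obs 5: x=-4 → posterior Normal(63/220, 9/22)
obs 6: x=5 → posterior Normal(243/256, 45/128)
obs 7: x=-9 → posterior Normal(-81/292, 45/146)
obs 8: x=0 → posterior Normal(-81/328, 45/164)
obs 9: x=0 → posterior Normal(-81/364, 45/182)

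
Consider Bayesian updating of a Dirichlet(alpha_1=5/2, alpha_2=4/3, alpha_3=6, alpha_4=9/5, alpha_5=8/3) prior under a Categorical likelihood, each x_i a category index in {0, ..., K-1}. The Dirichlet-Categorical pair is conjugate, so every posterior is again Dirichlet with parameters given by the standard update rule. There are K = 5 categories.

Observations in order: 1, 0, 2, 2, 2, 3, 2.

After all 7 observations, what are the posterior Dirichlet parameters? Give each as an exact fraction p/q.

alpha_1=7/2, alpha_2=7/3, alpha_3=10, alpha_4=14/5, alpha_5=8/3

obs 1: x=1 → posterior Dirichlet(5/2, 7/3, 6, 9/5, 8/3)
obs 2: x=0 → posterior Dirichlet(7/2, 7/3, 6, 9/5, 8/3)
obs 3: x=2 → posterior Dirichlet(7/2, 7/3, 7, 9/5, 8/3)
obs 4: x=2 → posterior Dirichlet(7/2, 7/3, 8, 9/5, 8/3)
obs 5: x=2 → posterior Dirichlet(7/2, 7/3, 9, 9/5, 8/3)
obs 6: x=3 → posterior Dirichlet(7/2, 7/3, 9, 14/5, 8/3)
obs 7: x=2 → posterior Dirichlet(7/2, 7/3, 10, 14/5, 8/3)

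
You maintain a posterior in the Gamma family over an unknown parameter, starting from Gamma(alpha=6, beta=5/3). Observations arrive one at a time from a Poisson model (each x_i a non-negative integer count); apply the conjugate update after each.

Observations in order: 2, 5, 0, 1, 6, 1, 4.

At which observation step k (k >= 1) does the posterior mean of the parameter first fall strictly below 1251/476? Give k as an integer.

k = 4

obs 1: x=2 → posterior Gamma(8, 8/3)
obs 2: x=5 → posterior Gamma(13, 11/3)
obs 3: x=0 → posterior Gamma(13, 14/3)
obs 4: x=1 → posterior Gamma(14, 17/3)
obs 5: x=6 → posterior Gamma(20, 20/3)
obs 6: x=1 → posterior Gamma(21, 23/3)
obs 7: x=4 → posterior Gamma(25, 26/3)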